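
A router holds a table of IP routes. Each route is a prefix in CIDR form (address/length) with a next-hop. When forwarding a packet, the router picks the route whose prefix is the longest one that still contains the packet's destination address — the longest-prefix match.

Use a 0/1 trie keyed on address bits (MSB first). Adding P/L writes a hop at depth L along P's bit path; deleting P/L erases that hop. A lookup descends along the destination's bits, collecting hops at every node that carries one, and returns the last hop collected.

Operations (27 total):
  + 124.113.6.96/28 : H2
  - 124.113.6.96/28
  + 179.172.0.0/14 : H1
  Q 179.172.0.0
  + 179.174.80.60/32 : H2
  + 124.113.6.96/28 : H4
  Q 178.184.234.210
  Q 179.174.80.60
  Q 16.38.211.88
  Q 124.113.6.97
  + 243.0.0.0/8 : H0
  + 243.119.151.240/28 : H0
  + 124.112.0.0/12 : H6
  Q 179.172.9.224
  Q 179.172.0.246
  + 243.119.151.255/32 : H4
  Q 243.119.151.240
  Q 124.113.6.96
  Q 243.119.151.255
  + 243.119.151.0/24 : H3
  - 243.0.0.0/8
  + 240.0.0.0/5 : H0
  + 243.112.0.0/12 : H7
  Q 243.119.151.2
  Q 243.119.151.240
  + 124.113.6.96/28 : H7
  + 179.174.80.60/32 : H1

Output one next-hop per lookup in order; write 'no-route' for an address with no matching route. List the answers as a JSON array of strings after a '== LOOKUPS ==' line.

Process each operation:
  add 124.113.6.96/28 -> H2 at depth 28
  del 124.113.6.96/28 (clear depth 28)
  add 179.172.0.0/14 -> H1 at depth 14
  Q 179.172.0.0: descend 10110011101011 ; hops seen [H1] ; pick H1
  add 179.174.80.60/32 -> H2 at depth 32
  add 124.113.6.96/28 -> H4 at depth 28
  Q 178.184.234.210: descend 1011001 ; hops seen [∅] ; pick no-route
  Q 179.174.80.60: descend 10110011101011100101000000111100 ; hops seen [H1,H2] ; pick H2
  Q 16.38.211.88: descend 0 ; hops seen [∅] ; pick no-route
  Q 124.113.6.97: descend 0111110001110001000001100110 ; hops seen [H4] ; pick H4
  add 243.0.0.0/8 -> H0 at depth 8
  add 243.119.151.240/28 -> H0 at depth 28
  add 124.112.0.0/12 -> H6 at depth 12
  Q 179.172.9.224: descend 10110011101011 ; hops seen [H1] ; pick H1
  Q 179.172.0.246: descend 10110011101011 ; hops seen [H1] ; pick H1
  add 243.119.151.255/32 -> H4 at depth 32
  Q 243.119.151.240: descend 1111001101110111100101111111 ; hops seen [H0,H0] ; pick H0
  Q 124.113.6.96: descend 0111110001110001000001100110 ; hops seen [H6,H4] ; pick H4
  Q 243.119.151.255: descend 11110011011101111001011111111111 ; hops seen [H0,H0,H4] ; pick H4
  add 243.119.151.0/24 -> H3 at depth 24
  del 243.0.0.0/8 (clear depth 8)
  add 240.0.0.0/5 -> H0 at depth 5
  add 243.112.0.0/12 -> H7 at depth 12
  Q 243.119.151.2: descend 111100110111011110010111 ; hops seen [H0,H7,H3] ; pick H3
  Q 243.119.151.240: descend 1111001101110111100101111111 ; hops seen [H0,H7,H3,H0] ; pick H0
  add 124.113.6.96/28 -> H7 at depth 28
  add 179.174.80.60/32 -> H1 at depth 32

== LOOKUPS ==
["H1","no-route","H2","no-route","H4","H1","H1","H0","H4","H4","H3","H0"]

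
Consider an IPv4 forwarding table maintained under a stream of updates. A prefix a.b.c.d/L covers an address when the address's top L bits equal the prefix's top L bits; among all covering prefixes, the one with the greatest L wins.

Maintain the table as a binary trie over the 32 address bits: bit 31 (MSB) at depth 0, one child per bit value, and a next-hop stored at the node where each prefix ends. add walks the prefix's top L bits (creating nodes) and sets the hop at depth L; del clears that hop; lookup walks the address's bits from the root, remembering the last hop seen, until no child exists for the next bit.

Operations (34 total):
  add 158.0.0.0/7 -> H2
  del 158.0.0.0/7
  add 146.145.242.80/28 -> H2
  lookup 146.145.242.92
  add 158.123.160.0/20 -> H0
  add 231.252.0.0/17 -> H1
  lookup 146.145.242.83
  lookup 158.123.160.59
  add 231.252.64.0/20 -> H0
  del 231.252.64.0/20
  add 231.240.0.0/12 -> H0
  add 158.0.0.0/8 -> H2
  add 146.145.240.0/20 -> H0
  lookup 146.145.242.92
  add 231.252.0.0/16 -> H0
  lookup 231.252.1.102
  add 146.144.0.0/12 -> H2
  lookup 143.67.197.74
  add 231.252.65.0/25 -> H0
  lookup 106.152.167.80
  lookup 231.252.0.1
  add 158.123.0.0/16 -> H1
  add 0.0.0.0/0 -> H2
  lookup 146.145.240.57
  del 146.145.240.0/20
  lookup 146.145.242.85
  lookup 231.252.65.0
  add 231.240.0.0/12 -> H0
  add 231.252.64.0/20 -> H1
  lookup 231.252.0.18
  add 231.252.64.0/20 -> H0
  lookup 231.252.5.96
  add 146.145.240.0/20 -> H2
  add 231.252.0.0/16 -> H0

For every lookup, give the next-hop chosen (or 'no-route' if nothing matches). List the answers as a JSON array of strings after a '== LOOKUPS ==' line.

Apply in order:
  add 158.0.0.0/7 -> H2 at depth 7
  del 158.0.0.0/7 (clear depth 7)
  add 146.145.242.80/28 -> H2 at depth 28
  Q 146.145.242.92: descend 1001001010010001111100100101 ; hops seen [H2] ; pick H2
  add 158.123.160.0/20 -> H0 at depth 20
  add 231.252.0.0/17 -> H1 at depth 17
  Q 146.145.242.83: descend 1001001010010001111100100101 ; hops seen [H2] ; pick H2
  Q 158.123.160.59: descend 10011110011110111010 ; hops seen [H0] ; pick H0
  add 231.252.64.0/20 -> H0 at depth 20
  del 231.252.64.0/20 (clear depth 20)
  add 231.240.0.0/12 -> H0 at depth 12
  add 158.0.0.0/8 -> H2 at depth 8
  add 146.145.240.0/20 -> H0 at depth 20
  Q 146.145.242.92: descend 1001001010010001111100100101 ; hops seen [H0,H2] ; pick H2
  add 231.252.0.0/16 -> H0 at depth 16
  Q 231.252.1.102: descend 11100111111111000 ; hops seen [H0,H0,H1] ; pick H1
  add 146.144.0.0/12 -> H2 at depth 12
  Q 143.67.197.74: descend 100 ; hops seen [∅] ; pick no-route
  add 231.252.65.0/25 -> H0 at depth 25
  Q 106.152.167.80: descend ε ; hops seen [∅] ; pick no-route
  Q 231.252.0.1: descend 11100111111111000 ; hops seen [H0,H0,H1] ; pick H1
  add 158.123.0.0/16 -> H1 at depth 16
  add 0.0.0.0/0 -> H2 at depth 0
  Q 146.145.240.57: descend 1001001010010001111100 ; hops seen [H2,H2,H0] ; pick H0
  del 146.145.240.0/20 (clear depth 20)
  Q 146.145.242.85: descend 1001001010010001111100100101 ; hops seen [H2,H2,H2] ; pick H2
  Q 231.252.65.0: descend 1110011111111100010000010 ; hops seen [H2,H0,H0,H1,H0] ; pick H0
  add 231.240.0.0/12 -> H0 at depth 12
  add 231.252.64.0/20 -> H1 at depth 20
  Q 231.252.0.18: descend 11100111111111000 ; hops seen [H2,H0,H0,H1] ; pick H1
  add 231.252.64.0/20 -> H0 at depth 20
  Q 231.252.5.96: descend 11100111111111000 ; hops seen [H2,H0,H0,H1] ; pick H1
  add 146.145.240.0/20 -> H2 at depth 20
  add 231.252.0.0/16 -> H0 at depth 16

== LOOKUPS ==
["H2","H2","H0","H2","H1","no-route","no-route","H1","H0","H2","H0","H1","H1"]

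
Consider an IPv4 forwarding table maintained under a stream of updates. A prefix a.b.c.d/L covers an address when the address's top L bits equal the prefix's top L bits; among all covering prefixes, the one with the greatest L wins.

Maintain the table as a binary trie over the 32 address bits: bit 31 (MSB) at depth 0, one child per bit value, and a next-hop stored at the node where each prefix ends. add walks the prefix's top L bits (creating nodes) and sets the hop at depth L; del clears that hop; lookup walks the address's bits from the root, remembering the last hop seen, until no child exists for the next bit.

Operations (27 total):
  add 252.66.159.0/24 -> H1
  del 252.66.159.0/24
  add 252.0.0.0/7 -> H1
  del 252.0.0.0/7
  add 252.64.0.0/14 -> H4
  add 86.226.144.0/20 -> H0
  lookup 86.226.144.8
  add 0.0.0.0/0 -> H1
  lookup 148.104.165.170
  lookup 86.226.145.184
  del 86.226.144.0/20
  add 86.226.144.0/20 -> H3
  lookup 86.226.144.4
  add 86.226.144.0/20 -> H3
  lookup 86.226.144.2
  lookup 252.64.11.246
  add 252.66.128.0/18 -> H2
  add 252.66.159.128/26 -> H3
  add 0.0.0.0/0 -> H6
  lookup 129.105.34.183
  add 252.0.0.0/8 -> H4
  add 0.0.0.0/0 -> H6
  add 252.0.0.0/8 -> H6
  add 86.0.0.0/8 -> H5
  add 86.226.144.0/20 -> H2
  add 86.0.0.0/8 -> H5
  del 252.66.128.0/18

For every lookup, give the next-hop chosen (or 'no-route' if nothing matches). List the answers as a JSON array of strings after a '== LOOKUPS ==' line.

Apply in order:
  + 252.66.159.0/24 (H1) depth=24
  - 252.66.159.0/24 clear@24
  + 252.0.0.0/7 (H1) depth=7
  - 252.0.0.0/7 clear@7
  + 252.64.0.0/14 (H4) depth=14
  + 86.226.144.0/20 (H0) depth=20
  Q 86.226.144.8: descend 01010110111000101001 ; hops seen [H0] ; pick H0
  + 0.0.0.0/0 (H1) depth=0
  Q 148.104.165.170: descend 1 ; hops seen [H1] ; pick H1
  Q 86.226.145.184: descend 01010110111000101001 ; hops seen [H1,H0] ; pick H0
  - 86.226.144.0/20 clear@20
  + 86.226.144.0/20 (H3) depth=20
  Q 86.226.144.4: descend 01010110111000101001 ; hops seen [H1,H3] ; pick H3
  + 86.226.144.0/20 (H3) depth=20
  Q 86.226.144.2: descend 01010110111000101001 ; hops seen [H1,H3] ; pick H3
  Q 252.64.11.246: descend 11111100010000 ; hops seen [H1,H4] ; pick H4
  + 252.66.128.0/18 (H2) depth=18
  + 252.66.159.128/26 (H3) depth=26
  + 0.0.0.0/0 (H6) depth=0
  Q 129.105.34.183: descend 1 ; hops seen [H6] ; pick H6
  + 252.0.0.0/8 (H4) depth=8
  + 0.0.0.0/0 (H6) depth=0
  + 252.0.0.0/8 (H6) depth=8
  + 86.0.0.0/8 (H5) depth=8
  + 86.226.144.0/20 (H2) depth=20
  + 86.0.0.0/8 (H5) depth=8
  - 252.66.128.0/18 clear@18

== LOOKUPS ==
["H0","H1","H0","H3","H3","H4","H6"]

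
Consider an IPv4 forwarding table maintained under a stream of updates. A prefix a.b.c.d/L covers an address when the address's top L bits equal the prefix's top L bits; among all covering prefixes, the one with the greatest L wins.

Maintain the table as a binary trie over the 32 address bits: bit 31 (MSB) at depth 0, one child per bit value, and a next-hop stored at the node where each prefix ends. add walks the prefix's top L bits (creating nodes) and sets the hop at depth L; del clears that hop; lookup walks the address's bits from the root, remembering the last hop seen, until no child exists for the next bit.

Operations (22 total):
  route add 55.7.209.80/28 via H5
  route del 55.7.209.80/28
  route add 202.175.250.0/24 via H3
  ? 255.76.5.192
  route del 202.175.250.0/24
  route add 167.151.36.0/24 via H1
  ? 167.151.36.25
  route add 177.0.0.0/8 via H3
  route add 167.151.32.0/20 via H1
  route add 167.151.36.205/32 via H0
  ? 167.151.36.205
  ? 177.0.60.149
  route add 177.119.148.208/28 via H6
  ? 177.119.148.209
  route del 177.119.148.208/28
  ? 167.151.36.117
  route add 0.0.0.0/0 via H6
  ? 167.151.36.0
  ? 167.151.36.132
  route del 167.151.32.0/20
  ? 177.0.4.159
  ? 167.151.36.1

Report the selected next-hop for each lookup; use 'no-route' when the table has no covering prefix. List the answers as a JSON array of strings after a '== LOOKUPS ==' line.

Process each operation:
  + 55.7.209.80/28 (H5) depth=28
  - 55.7.209.80/28 clear@28
  + 202.175.250.0/24 (H3) depth=24
  lookup 255.76.5.192: bits 11 walk d0:-→d1:-→d2:- -> no-route
  - 202.175.250.0/24 clear@24
  + 167.151.36.0/24 (H1) depth=24
  lookup 167.151.36.25: bits 101001111001011100100100 walk d0:-→d1:-→d2:-→d3:-→d4:-→d5:-→d6:-→d7:-→d8:-→d9:-→d10:-→d11:-→d12:-→d13:-→d14:-→d15:-→d16:-→d17:-→d18:-→d19:-→d20:-→d21:-→d22:-→d23:-→d24:H1 -> H1
  + 177.0.0.0/8 (H3) depth=8
  + 167.151.32.0/20 (H1) depth=20
  + 167.151.36.205/32 (H0) depth=32
  lookup 167.151.36.205: bits 10100111100101110010010011001101 walk d0:-→d1:-→d2:-→d3:-→d4:-→d5:-→d6:-→d7:-→d8:-→d9:-→d10:-→d11:-→d12:-→d13:-→d14:-→d15:-→d16:-→d17:-→d18:-→d19:-→d20:H1→d21:-→d22:-→d23:-→d24:H1→d25:-→d26:-→d27:-→d28:-→d29:-→d30:-→d31:-→d32:H0 -> H0
  lookup 177.0.60.149: bits 10110001 walk d0:-→d1:-→d2:-→d3:-→d4:-→d5:-→d6:-→d7:-→d8:H3 -> H3
  + 177.119.148.208/28 (H6) depth=28
  lookup 177.119.148.209: bits 1011000101110111100101001101 walk d0:-→d1:-→d2:-→d3:-→d4:-→d5:-→d6:-→d7:-→d8:H3→d9:-→d10:-→d11:-→d12:-→d13:-→d14:-→d15:-→d16:-→d17:-→d18:-→d19:-→d20:-→d21:-→d22:-→d23:-→d24:-→d25:-→d26:-→d27:-→d28:H6 -> H6
  - 177.119.148.208/28 clear@28
  lookup 167.151.36.117: bits 101001111001011100100100 walk d0:-→d1:-→d2:-→d3:-→d4:-→d5:-→d6:-→d7:-→d8:-→d9:-→d10:-→d11:-→d12:-→d13:-→d14:-→d15:-→d16:-→d17:-→d18:-→d19:-→d20:H1→d21:-→d22:-→d23:-→d24:H1 -> H1
  + 0.0.0.0/0 (H6) depth=0
  lookup 167.151.36.0: bits 101001111001011100100100 walk d0:H6→d1:-→d2:-→d3:-→d4:-→d5:-→d6:-→d7:-→d8:-→d9:-→d10:-→d11:-→d12:-→d13:-→d14:-→d15:-→d16:-→d17:-→d18:-→d19:-→d20:H1→d21:-→d22:-→d23:-→d24:H1 -> H1
  lookup 167.151.36.132: bits 1010011110010111001001001 walk d0:H6→d1:-→d2:-→d3:-→d4:-→d5:-→d6:-→d7:-→d8:-→d9:-→d10:-→d11:-→d12:-→d13:-→d14:-→d15:-→d16:-→d17:-→d18:-→d19:-→d20:H1→d21:-→d22:-→d23:-→d24:H1→d25:- -> H1
  - 167.151.32.0/20 clear@20
  lookup 177.0.4.159: bits 101100010 walk d0:H6→d1:-→d2:-→d3:-→d4:-→d5:-→d6:-→d7:-→d8:H3→d9:- -> H3
  lookup 167.151.36.1: bits 101001111001011100100100 walk d0:H6→d1:-→d2:-→d3:-→d4:-→d5:-→d6:-→d7:-→d8:-→d9:-→d10:-→d11:-→d12:-→d13:-→d14:-→d15:-→d16:-→d17:-→d18:-→d19:-→d20:-→d21:-→d22:-→d23:-→d24:H1 -> H1

== LOOKUPS ==
["no-route","H1","H0","H3","H6","H1","H1","H1","H3","H1"]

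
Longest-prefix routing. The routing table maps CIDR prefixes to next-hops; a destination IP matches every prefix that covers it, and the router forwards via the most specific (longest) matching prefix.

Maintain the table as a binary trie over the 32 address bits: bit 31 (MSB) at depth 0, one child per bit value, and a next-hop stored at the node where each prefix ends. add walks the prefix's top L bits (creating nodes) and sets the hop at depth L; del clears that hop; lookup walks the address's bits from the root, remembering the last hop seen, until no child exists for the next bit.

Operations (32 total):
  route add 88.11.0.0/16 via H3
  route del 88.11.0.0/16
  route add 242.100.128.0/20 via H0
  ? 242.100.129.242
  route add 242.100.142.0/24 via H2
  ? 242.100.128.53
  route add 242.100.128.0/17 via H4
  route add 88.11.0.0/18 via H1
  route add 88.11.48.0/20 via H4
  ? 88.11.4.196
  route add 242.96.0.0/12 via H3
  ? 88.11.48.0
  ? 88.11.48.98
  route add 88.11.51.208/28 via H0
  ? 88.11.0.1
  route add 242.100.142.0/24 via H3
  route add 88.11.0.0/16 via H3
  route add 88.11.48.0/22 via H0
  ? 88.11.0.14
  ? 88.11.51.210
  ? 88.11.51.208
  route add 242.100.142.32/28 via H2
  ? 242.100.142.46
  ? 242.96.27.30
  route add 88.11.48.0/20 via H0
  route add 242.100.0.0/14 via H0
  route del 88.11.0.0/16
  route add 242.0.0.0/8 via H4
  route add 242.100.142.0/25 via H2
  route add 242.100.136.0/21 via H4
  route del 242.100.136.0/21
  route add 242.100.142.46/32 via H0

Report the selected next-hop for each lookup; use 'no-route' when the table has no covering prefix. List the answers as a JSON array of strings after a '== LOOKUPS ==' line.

Trace:
  + 88.11.0.0/16 (H3) depth=16
  - 88.11.0.0/16 clear@16
  + 242.100.128.0/20 (H0) depth=20
  ? 242.100.129.242  path d0:-→d1:-→d2:-→d3:-→d4:-→d5:-→d6:-→d7:-→d8:-→d9:-→d10:-→d11:-→d12:-→d13:-→d14:-→d15:-→d16:-→d17:-→d18:-→d19:-→d20:H0  best=H0
  + 242.100.142.0/24 (H2) depth=24
  ? 242.100.128.53  path d0:-→d1:-→d2:-→d3:-→d4:-→d5:-→d6:-→d7:-→d8:-→d9:-→d10:-→d11:-→d12:-→d13:-→d14:-→d15:-→d16:-→d17:-→d18:-→d19:-→d20:H0  best=H0
  + 242.100.128.0/17 (H4) depth=17
  + 88.11.0.0/18 (H1) depth=18
  + 88.11.48.0/20 (H4) depth=20
  ? 88.11.4.196  path d0:-→d1:-→d2:-→d3:-→d4:-→d5:-→d6:-→d7:-→d8:-→d9:-→d10:-→d11:-→d12:-→d13:-→d14:-→d15:-→d16:-→d17:-→d18:H1  best=H1
  + 242.96.0.0/12 (H3) depth=12
  ? 88.11.48.0  path d0:-→d1:-→d2:-→d3:-→d4:-→d5:-→d6:-→d7:-→d8:-→d9:-→d10:-→d11:-→d12:-→d13:-→d14:-→d15:-→d16:-→d17:-→d18:H1→d19:-→d20:H4  best=H4
  ? 88.11.48.98  path d0:-→d1:-→d2:-→d3:-→d4:-→d5:-→d6:-→d7:-→d8:-→d9:-→d10:-→d11:-→d12:-→d13:-→d14:-→d15:-→d16:-→d17:-→d18:H1→d19:-→d20:H4  best=H4
  + 88.11.51.208/28 (H0) depth=28
  ? 88.11.0.1  path d0:-→d1:-→d2:-→d3:-→d4:-→d5:-→d6:-→d7:-→d8:-→d9:-→d10:-→d11:-→d12:-→d13:-→d14:-→d15:-→d16:-→d17:-→d18:H1  best=H1
  + 242.100.142.0/24 (H3) depth=24
  + 88.11.0.0/16 (H3) depth=16
  + 88.11.48.0/22 (H0) depth=22
  ? 88.11.0.14  path d0:-→d1:-→d2:-→d3:-→d4:-→d5:-→d6:-→d7:-→d8:-→d9:-→d10:-→d11:-→d12:-→d13:-→d14:-→d15:-→d16:H3→d17:-→d18:H1  best=H1
  ? 88.11.51.210  path d0:-→d1:-→d2:-→d3:-→d4:-→d5:-→d6:-→d7:-→d8:-→d9:-→d10:-→d11:-→d12:-→d13:-→d14:-→d15:-→d16:H3→d17:-→d18:H1→d19:-→d20:H4→d21:-→d22:H0→d23:-→d24:-→d25:-→d26:-→d27:-→d28:H0  best=H0
  ? 88.11.51.208  path d0:-→d1:-→d2:-→d3:-→d4:-→d5:-→d6:-→d7:-→d8:-→d9:-→d10:-→d11:-→d12:-→d13:-→d14:-→d15:-→d16:H3→d17:-→d18:H1→d19:-→d20:H4→d21:-→d22:H0→d23:-→d24:-→d25:-→d26:-→d27:-→d28:H0  best=H0
  + 242.100.142.32/28 (H2) depth=28
  ? 242.100.142.46  path d0:-→d1:-→d2:-→d3:-→d4:-→d5:-→d6:-→d7:-→d8:-→d9:-→d10:-→d11:-→d12:H3→d13:-→d14:-→d15:-→d16:-→d17:H4→d18:-→d19:-→d20:H0→d21:-→d22:-→d23:-→d24:H3→d25:-→d26:-→d27:-→d28:H2  best=H2
  ? 242.96.27.30  path d0:-→d1:-→d2:-→d3:-→d4:-→d5:-→d6:-→d7:-→d8:-→d9:-→d10:-→d11:-→d12:H3→d13:-  best=H3
  + 88.11.48.0/20 (H0) depth=20
  + 242.100.0.0/14 (H0) depth=14
  - 88.11.0.0/16 clear@16
  + 242.0.0.0/8 (H4) depth=8
  + 242.100.142.0/25 (H2) depth=25
  + 242.100.136.0/21 (H4) depth=21
  - 242.100.136.0/21 clear@21
  + 242.100.142.46/32 (H0) depth=32

== LOOKUPS ==
["H0","H0","H1","H4","H4","H1","H1","H0","H0","H2","H3"]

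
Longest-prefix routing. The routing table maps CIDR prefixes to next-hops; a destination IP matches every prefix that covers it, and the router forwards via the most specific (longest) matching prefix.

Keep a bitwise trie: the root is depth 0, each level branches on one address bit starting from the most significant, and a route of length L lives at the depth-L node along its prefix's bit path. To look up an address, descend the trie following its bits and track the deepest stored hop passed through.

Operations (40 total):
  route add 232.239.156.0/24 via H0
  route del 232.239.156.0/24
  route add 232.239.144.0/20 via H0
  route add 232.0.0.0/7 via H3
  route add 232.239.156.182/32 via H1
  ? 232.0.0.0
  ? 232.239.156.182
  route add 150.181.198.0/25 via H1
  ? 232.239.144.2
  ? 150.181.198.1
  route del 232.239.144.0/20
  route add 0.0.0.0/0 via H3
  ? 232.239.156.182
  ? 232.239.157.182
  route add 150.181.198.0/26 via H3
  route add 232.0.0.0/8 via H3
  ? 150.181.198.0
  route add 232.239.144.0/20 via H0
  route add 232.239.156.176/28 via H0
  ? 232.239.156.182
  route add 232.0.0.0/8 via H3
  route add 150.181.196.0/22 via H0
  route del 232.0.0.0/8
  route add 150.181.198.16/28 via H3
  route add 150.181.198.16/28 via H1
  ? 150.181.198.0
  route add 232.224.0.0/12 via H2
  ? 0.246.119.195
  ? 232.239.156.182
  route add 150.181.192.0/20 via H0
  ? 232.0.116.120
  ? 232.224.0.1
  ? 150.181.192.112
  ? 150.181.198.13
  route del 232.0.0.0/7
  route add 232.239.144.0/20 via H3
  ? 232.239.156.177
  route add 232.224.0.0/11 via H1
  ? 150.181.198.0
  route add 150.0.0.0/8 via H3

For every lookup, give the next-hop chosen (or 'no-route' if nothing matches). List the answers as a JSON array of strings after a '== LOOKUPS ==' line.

Process each operation:
  add 232.239.156.0/24 -> H0 at depth 24
  - 232.239.156.0/24 clear@24
  add 232.239.144.0/20 -> H0 at depth 20
  add 232.0.0.0/7 -> H3 at depth 7
  add 232.239.156.182/32 -> H1 at depth 32
  ? 232.0.0.0  path d0:-→d1:-→d2:-→d3:-→d4:-→d5:-→d6:-→d7:H3→d8:-  best=H3
  ? 232.239.156.182  path d0:-→d1:-→d2:-→d3:-→d4:-→d5:-→d6:-→d7:H3→d8:-→d9:-→d10:-→d11:-→d12:-→d13:-→d14:-→d15:-→d16:-→d17:-→d18:-→d19:-→d20:H0→d21:-→d22:-→d23:-→d24:-→d25:-→d26:-→d27:-→d28:-→d29:-→d30:-→d31:-→d32:H1  best=H1
  add 150.181.198.0/25 -> H1 at depth 25
  ? 232.239.144.2  path d0:-→d1:-→d2:-→d3:-→d4:-→d5:-→d6:-→d7:H3→d8:-→d9:-→d10:-→d11:-→d12:-→d13:-→d14:-→d15:-→d16:-→d17:-→d18:-→d19:-→d20:H0  best=H0
  ? 150.181.198.1  path d0:-→d1:-→d2:-→d3:-→d4:-→d5:-→d6:-→d7:-→d8:-→d9:-→d10:-→d11:-→d12:-→d13:-→d14:-→d15:-→d16:-→d17:-→d18:-→d19:-→d20:-→d21:-→d22:-→d23:-→d24:-→d25:H1  best=H1
  - 232.239.144.0/20 clear@20
  add 0.0.0.0/0 -> H3 at depth 0
  ? 232.239.156.182  path d0:H3→d1:-→d2:-→d3:-→d4:-→d5:-→d6:-→d7:H3→d8:-→d9:-→d10:-→d11:-→d12:-→d13:-→d14:-→d15:-→d16:-→d17:-→d18:-→d19:-→d20:-→d21:-→d22:-→d23:-→d24:-→d25:-→d26:-→d27:-→d28:-→d29:-→d30:-→d31:-→d32:H1  best=H1
  ? 232.239.157.182  path d0:H3→d1:-→d2:-→d3:-→d4:-→d5:-→d6:-→d7:H3→d8:-→d9:-→d10:-→d11:-→d12:-→d13:-→d14:-→d15:-→d16:-→d17:-→d18:-→d19:-→d20:-→d21:-→d22:-→d23:-  best=H3
  add 150.181.198.0/26 -> H3 at depth 26
  add 232.0.0.0/8 -> H3 at depth 8
  ? 150.181.198.0  path d0:H3→d1:-→d2:-→d3:-→d4:-→d5:-→d6:-→d7:-→d8:-→d9:-→d10:-→d11:-→d12:-→d13:-→d14:-→d15:-→d16:-→d17:-→d18:-→d19:-→d20:-→d21:-→d22:-→d23:-→d24:-→d25:H1→d26:H3  best=H3
  add 232.239.144.0/20 -> H0 at depth 20
  add 232.239.156.176/28 -> H0 at depth 28
  ? 232.239.156.182  path d0:H3→d1:-→d2:-→d3:-→d4:-→d5:-→d6:-→d7:H3→d8:H3→d9:-→d10:-→d11:-→d12:-→d13:-→d14:-→d15:-→d16:-→d17:-→d18:-→d19:-→d20:H0→d21:-→d22:-→d23:-→d24:-→d25:-→d26:-→d27:-→d28:H0→d29:-→d30:-→d31:-→d32:H1  best=H1
  add 232.0.0.0/8 -> H3 at depth 8
  add 150.181.196.0/22 -> H0 at depth 22
  - 232.0.0.0/8 clear@8
  add 150.181.198.16/28 -> H3 at depth 28
  add 150.181.198.16/28 -> H1 at depth 28
  ? 150.181.198.0  path d0:H3→d1:-→d2:-→d3:-→d4:-→d5:-→d6:-→d7:-→d8:-→d9:-→d10:-→d11:-→d12:-→d13:-→d14:-→d15:-→d16:-→d17:-→d18:-→d19:-→d20:-→d21:-→d22:H0→d23:-→d24:-→d25:H1→d26:H3→d27:-  best=H3
  add 232.224.0.0/12 -> H2 at depth 12
  ? 0.246.119.195  path d0:H3  best=H3
  ? 232.239.156.182  path d0:H3→d1:-→d2:-→d3:-→d4:-→d5:-→d6:-→d7:H3→d8:-→d9:-→d10:-→d11:-→d12:H2→d13:-→d14:-→d15:-→d16:-→d17:-→d18:-→d19:-→d20:H0→d21:-→d22:-→d23:-→d24:-→d25:-→d26:-→d27:-→d28:H0→d29:-→d30:-→d31:-→d32:H1  best=H1
  add 150.181.192.0/20 -> H0 at depth 20
  ? 232.0.116.120  path d0:H3→d1:-→d2:-→d3:-→d4:-→d5:-→d6:-→d7:H3→d8:-  best=H3
  ? 232.224.0.1  path d0:H3→d1:-→d2:-→d3:-→d4:-→d5:-→d6:-→d7:H3→d8:-→d9:-→d10:-→d11:-→d12:H2  best=H2
  ? 150.181.192.112  path d0:H3→d1:-→d2:-→d3:-→d4:-→d5:-→d6:-→d7:-→d8:-→d9:-→d10:-→d11:-→d12:-→d13:-→d14:-→d15:-→d16:-→d17:-→d18:-→d19:-→d20:H0→d21:-  best=H0
  ? 150.181.198.13  path d0:H3→d1:-→d2:-→d3:-→d4:-→d5:-→d6:-→d7:-→d8:-→d9:-→d10:-→d11:-→d12:-→d13:-→d14:-→d15:-→d16:-→d17:-→d18:-→d19:-→d20:H0→d21:-→d22:H0→d23:-→d24:-→d25:H1→d26:H3→d27:-  best=H3
  - 232.0.0.0/7 clear@7
  add 232.239.144.0/20 -> H3 at depth 20
  ? 232.239.156.177  path d0:H3→d1:-→d2:-→d3:-→d4:-→d5:-→d6:-→d7:-→d8:-→d9:-→d10:-→d11:-→d12:H2→d13:-→d14:-→d15:-→d16:-→d17:-→d18:-→d19:-→d20:H3→d21:-→d22:-→d23:-→d24:-→d25:-→d26:-→d27:-→d28:H0→d29:-  best=H0
  add 232.224.0.0/11 -> H1 at depth 11
  ? 150.181.198.0  path d0:H3→d1:-→d2:-→d3:-→d4:-→d5:-→d6:-→d7:-→d8:-→d9:-→d10:-→d11:-→d12:-→d13:-→d14:-→d15:-→d16:-→d17:-→d18:-→d19:-→d20:H0→d21:-→d22:H0→d23:-→d24:-→d25:H1→d26:H3→d27:-  best=H3
  add 150.0.0.0/8 -> H3 at depth 8

== LOOKUPS ==
["H3","H1","H0","H1","H1","H3","H3","H1","H3","H3","H1","H3","H2","H0","H3","H0","H3"]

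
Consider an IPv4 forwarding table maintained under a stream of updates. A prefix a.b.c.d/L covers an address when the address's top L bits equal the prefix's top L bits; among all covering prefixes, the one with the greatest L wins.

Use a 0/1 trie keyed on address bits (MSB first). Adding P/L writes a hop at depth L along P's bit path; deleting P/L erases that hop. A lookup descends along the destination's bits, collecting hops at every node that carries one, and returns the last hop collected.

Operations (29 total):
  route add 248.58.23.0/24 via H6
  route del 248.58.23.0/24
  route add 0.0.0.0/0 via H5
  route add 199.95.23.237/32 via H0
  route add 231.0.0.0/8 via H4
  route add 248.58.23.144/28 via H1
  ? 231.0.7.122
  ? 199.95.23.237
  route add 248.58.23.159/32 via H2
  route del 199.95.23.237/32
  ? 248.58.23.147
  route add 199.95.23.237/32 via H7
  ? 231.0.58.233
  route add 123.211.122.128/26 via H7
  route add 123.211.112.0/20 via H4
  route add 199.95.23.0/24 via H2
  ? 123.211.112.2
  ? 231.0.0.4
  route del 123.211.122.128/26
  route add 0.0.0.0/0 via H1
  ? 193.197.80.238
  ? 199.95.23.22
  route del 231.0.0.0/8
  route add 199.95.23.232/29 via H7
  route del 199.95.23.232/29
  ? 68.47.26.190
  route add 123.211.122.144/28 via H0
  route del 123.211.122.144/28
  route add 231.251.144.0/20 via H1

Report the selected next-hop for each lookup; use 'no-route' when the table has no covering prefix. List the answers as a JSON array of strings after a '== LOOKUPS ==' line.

Process each operation:
  + 248.58.23.0/24 (H6) depth=24
  del 248.58.23.0/24 (clear depth 24)
  + 0.0.0.0/0 (H5) depth=0
  + 199.95.23.237/32 (H0) depth=32
  + 231.0.0.0/8 (H4) depth=8
  + 248.58.23.144/28 (H1) depth=28
  Q 231.0.7.122: descend 11100111 ; hops seen [H5,H4] ; pick H4
  Q 199.95.23.237: descend 11000111010111110001011111101101 ; hops seen [H5,H0] ; pick H0
  + 248.58.23.159/32 (H2) depth=32
  del 199.95.23.237/32 (clear depth 32)
  Q 248.58.23.147: descend 1111100000111010000101111001 ; hops seen [H5,H1] ; pick H1
  + 199.95.23.237/32 (H7) depth=32
  Q 231.0.58.233: descend 11100111 ; hops seen [H5,H4] ; pick H4
  + 123.211.122.128/26 (H7) depth=26
  + 123.211.112.0/20 (H4) depth=20
  + 199.95.23.0/24 (H2) depth=24
  Q 123.211.112.2: descend 01111011110100110111 ; hops seen [H5,H4] ; pick H4
  Q 231.0.0.4: descend 11100111 ; hops seen [H5,H4] ; pick H4
  del 123.211.122.128/26 (clear depth 26)
  + 0.0.0.0/0 (H1) depth=0
  Q 193.197.80.238: descend 11000 ; hops seen [H1] ; pick H1
  Q 199.95.23.22: descend 110001110101111100010111 ; hops seen [H1,H2] ; pick H2
  del 231.0.0.0/8 (clear depth 8)
  + 199.95.23.232/29 (H7) depth=29
  del 199.95.23.232/29 (clear depth 29)
  Q 68.47.26.190: descend 01 ; hops seen [H1] ; pick H1
  + 123.211.122.144/28 (H0) depth=28
  del 123.211.122.144/28 (clear depth 28)
  + 231.251.144.0/20 (H1) depth=20

== LOOKUPS ==
["H4","H0","H1","H4","H4","H4","H1","H2","H1"]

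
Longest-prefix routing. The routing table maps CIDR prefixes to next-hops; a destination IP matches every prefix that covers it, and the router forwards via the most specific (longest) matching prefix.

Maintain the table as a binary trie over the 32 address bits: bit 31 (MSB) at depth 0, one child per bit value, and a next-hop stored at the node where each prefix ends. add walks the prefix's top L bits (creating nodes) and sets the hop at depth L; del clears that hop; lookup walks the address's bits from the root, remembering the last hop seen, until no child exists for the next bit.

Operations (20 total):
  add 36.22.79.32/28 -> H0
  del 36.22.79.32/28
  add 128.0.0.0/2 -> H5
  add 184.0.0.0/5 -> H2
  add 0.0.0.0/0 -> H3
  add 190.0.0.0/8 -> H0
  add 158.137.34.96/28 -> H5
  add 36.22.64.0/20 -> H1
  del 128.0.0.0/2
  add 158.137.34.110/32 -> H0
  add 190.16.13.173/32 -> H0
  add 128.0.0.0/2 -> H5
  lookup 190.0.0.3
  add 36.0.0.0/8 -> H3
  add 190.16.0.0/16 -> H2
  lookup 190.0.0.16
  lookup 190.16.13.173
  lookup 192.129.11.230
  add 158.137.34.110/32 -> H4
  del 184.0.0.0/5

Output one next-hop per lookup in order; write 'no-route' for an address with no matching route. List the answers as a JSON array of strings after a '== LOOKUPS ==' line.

Apply in order:
  add 36.22.79.32/28 -> H0 at depth 28
  del 36.22.79.32/28 (clear depth 28)
  add 128.0.0.0/2 -> H5 at depth 2
  add 184.0.0.0/5 -> H2 at depth 5
  add 0.0.0.0/0 -> H3 at depth 0
  add 190.0.0.0/8 -> H0 at depth 8
  add 158.137.34.96/28 -> H5 at depth 28
  add 36.22.64.0/20 -> H1 at depth 20
  del 128.0.0.0/2 (clear depth 2)
  add 158.137.34.110/32 -> H0 at depth 32
  add 190.16.13.173/32 -> H0 at depth 32
  add 128.0.0.0/2 -> H5 at depth 2
  lookup 190.0.0.3: bits 10111110000 walk d0:H3→d1:-→d2:H5→d3:-→d4:-→d5:H2→d6:-→d7:-→d8:H0→d9:-→d10:-→d11:- -> H0
  add 36.0.0.0/8 -> H3 at depth 8
  add 190.16.0.0/16 -> H2 at depth 16
  lookup 190.0.0.16: bits 10111110000 walk d0:H3→d1:-→d2:H5→d3:-→d4:-→d5:H2→d6:-→d7:-→d8:H0→d9:-→d10:-→d11:- -> H0
  lookup 190.16.13.173: bits 10111110000100000000110110101101 walk d0:H3→d1:-→d2:H5→d3:-→d4:-→d5:H2→d6:-→d7:-→d8:H0→d9:-→d10:-→d11:-→d12:-→d13:-→d14:-→d15:-→d16:H2→d17:-→d18:-→d19:-→d20:-→d21:-→d22:-→d23:-→d24:-→d25:-→d26:-→d27:-→d28:-→d29:-→d30:-→d31:-→d32:H0 -> H0
  lookup 192.129.11.230: bits 1 walk d0:H3→d1:- -> H3
  add 158.137.34.110/32 -> H4 at depth 32
  del 184.0.0.0/5 (clear depth 5)

== LOOKUPS ==
["H0","H0","H0","H3"]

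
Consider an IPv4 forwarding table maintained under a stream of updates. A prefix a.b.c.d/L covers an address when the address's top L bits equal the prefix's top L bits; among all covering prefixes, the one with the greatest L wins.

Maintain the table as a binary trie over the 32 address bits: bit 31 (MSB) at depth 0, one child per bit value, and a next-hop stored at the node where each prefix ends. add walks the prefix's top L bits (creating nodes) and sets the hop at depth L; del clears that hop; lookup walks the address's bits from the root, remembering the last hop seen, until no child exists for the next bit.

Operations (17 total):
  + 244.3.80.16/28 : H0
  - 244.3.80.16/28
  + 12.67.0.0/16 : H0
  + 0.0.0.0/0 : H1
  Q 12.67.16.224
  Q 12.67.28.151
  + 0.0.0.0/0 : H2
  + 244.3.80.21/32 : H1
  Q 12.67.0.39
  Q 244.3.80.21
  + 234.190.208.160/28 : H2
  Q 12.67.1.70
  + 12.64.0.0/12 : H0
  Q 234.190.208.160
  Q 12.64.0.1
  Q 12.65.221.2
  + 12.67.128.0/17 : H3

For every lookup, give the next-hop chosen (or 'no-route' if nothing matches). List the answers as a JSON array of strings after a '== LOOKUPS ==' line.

Apply in order:
  add 244.3.80.16/28 -> H0 at depth 28
  del 244.3.80.16/28 (clear depth 28)
  add 12.67.0.0/16 -> H0 at depth 16
  add 0.0.0.0/0 -> H1 at depth 0
  ? 12.67.16.224  path d0:H1→d1:-→d2:-→d3:-→d4:-→d5:-→d6:-→d7:-→d8:-→d9:-→d10:-→d11:-→d12:-→d13:-→d14:-→d15:-→d16:H0  best=H0
  ? 12.67.28.151  path d0:H1→d1:-→d2:-→d3:-→d4:-→d5:-→d6:-→d7:-→d8:-→d9:-→d10:-→d11:-→d12:-→d13:-→d14:-→d15:-→d16:H0  best=H0
  add 0.0.0.0/0 -> H2 at depth 0
  add 244.3.80.21/32 -> H1 at depth 32
  ? 12.67.0.39  path d0:H2→d1:-→d2:-→d3:-→d4:-→d5:-→d6:-→d7:-→d8:-→d9:-→d10:-→d11:-→d12:-→d13:-→d14:-→d15:-→d16:H0  best=H0
  ? 244.3.80.21  path d0:H2→d1:-→d2:-→d3:-→d4:-→d5:-→d6:-→d7:-→d8:-→d9:-→d10:-→d11:-→d12:-→d13:-→d14:-→d15:-→d16:-→d17:-→d18:-→d19:-→d20:-→d21:-→d22:-→d23:-→d24:-→d25:-→d26:-→d27:-→d28:-→d29:-→d30:-→d31:-→d32:H1  best=H1
  add 234.190.208.160/28 -> H2 at depth 28
  ? 12.67.1.70  path d0:H2→d1:-→d2:-→d3:-→d4:-→d5:-→d6:-→d7:-→d8:-→d9:-→d10:-→d11:-→d12:-→d13:-→d14:-→d15:-→d16:H0  best=H0
  add 12.64.0.0/12 -> H0 at depth 12
  ? 234.190.208.160  path d0:H2→d1:-→d2:-→d3:-→d4:-→d5:-→d6:-→d7:-→d8:-→d9:-→d10:-→d11:-→d12:-→d13:-→d14:-→d15:-→d16:-→d17:-→d18:-→d19:-→d20:-→d21:-→d22:-→d23:-→d24:-→d25:-→d26:-→d27:-→d28:H2  best=H2
  ? 12.64.0.1  path d0:H2→d1:-→d2:-→d3:-→d4:-→d5:-→d6:-→d7:-→d8:-→d9:-→d10:-→d11:-→d12:H0→d13:-→d14:-  best=H0
  ? 12.65.221.2  path d0:H2→d1:-→d2:-→d3:-→d4:-→d5:-→d6:-→d7:-→d8:-→d9:-→d10:-→d11:-→d12:H0→d13:-→d14:-  best=H0
  add 12.67.128.0/17 -> H3 at depth 17

== LOOKUPS ==
["H0","H0","H0","H1","H0","H2","H0","H0"]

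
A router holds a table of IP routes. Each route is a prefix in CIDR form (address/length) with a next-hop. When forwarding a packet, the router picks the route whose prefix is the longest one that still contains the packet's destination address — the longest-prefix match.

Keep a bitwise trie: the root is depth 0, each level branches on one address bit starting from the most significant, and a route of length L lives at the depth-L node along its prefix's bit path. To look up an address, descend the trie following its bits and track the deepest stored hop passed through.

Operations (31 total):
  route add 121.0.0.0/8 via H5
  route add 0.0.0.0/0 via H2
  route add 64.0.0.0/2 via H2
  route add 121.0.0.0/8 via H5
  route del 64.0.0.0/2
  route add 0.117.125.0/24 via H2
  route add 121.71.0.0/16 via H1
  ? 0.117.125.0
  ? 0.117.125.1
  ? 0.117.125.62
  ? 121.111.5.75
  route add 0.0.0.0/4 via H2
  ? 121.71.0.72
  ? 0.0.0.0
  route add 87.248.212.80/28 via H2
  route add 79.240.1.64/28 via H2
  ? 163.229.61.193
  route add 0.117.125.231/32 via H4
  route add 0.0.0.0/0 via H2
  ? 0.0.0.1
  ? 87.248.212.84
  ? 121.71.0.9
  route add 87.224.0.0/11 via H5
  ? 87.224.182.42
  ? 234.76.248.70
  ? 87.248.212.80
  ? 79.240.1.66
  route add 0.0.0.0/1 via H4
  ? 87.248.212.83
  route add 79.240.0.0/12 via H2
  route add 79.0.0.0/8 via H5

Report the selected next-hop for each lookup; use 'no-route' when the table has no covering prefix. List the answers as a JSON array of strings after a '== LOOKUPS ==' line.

Process each operation:
  + 121.0.0.0/8 (H5) depth=8
  + 0.0.0.0/0 (H2) depth=0
  + 64.0.0.0/2 (H2) depth=2
  + 121.0.0.0/8 (H5) depth=8
  del 64.0.0.0/2 (clear depth 2)
  + 0.117.125.0/24 (H2) depth=24
  + 121.71.0.0/16 (H1) depth=16
  Q 0.117.125.0: descend 000000000111010101111101 ; hops seen [H2,H2] ; pick H2
  Q 0.117.125.1: descend 000000000111010101111101 ; hops seen [H2,H2] ; pick H2
  Q 0.117.125.62: descend 000000000111010101111101 ; hops seen [H2,H2] ; pick H2
  Q 121.111.5.75: descend 0111100101 ; hops seen [H2,H5] ; pick H5
  + 0.0.0.0/4 (H2) depth=4
  Q 121.71.0.72: descend 0111100101000111 ; hops seen [H2,H5,H1] ; pick H1
  Q 0.0.0.0: descend 000000000 ; hops seen [H2,H2] ; pick H2
  + 87.248.212.80/28 (H2) depth=28
  + 79.240.1.64/28 (H2) depth=28
  Q 163.229.61.193: descend ε ; hops seen [H2] ; pick H2
  + 0.117.125.231/32 (H4) depth=32
  + 0.0.0.0/0 (H2) depth=0
  Q 0.0.0.1: descend 000000000 ; hops seen [H2,H2] ; pick H2
  Q 87.248.212.84: descend 0101011111111000110101000101 ; hops seen [H2,H2] ; pick H2
  Q 121.71.0.9: descend 0111100101000111 ; hops seen [H2,H5,H1] ; pick H1
  + 87.224.0.0/11 (H5) depth=11
  Q 87.224.182.42: descend 01010111111 ; hops seen [H2,H5] ; pick H5
  Q 234.76.248.70: descend ε ; hops seen [H2] ; pick H2
  Q 87.248.212.80: descend 0101011111111000110101000101 ; hops seen [H2,H5,H2] ; pick H2
  Q 79.240.1.66: descend 0100111111110000000000010100 ; hops seen [H2,H2] ; pick H2
  + 0.0.0.0/1 (H4) depth=1
  Q 87.248.212.83: descend 0101011111111000110101000101 ; hops seen [H2,H4,H5,H2] ; pick H2
  + 79.240.0.0/12 (H2) depth=12
  + 79.0.0.0/8 (H5) depth=8

== LOOKUPS ==
["H2","H2","H2","H5","H1","H2","H2","H2","H2","H1","H5","H2","H2","H2","H2"]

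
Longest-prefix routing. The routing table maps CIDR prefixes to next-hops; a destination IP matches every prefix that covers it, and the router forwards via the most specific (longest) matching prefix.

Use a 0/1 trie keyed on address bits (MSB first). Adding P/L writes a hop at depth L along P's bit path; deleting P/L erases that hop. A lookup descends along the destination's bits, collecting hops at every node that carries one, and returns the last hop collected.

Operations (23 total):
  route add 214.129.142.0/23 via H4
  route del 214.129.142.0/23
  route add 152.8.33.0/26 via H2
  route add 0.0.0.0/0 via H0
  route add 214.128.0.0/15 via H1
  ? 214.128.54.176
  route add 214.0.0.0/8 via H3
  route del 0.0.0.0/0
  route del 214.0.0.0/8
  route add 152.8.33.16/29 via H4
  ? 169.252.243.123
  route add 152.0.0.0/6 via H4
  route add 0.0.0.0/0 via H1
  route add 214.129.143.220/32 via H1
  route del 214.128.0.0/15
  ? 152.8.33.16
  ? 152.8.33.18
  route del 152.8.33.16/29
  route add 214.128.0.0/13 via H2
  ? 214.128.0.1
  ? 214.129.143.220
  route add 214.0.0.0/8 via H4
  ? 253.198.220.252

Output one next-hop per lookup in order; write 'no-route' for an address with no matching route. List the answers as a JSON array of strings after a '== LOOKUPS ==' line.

Process each operation:
  + 214.129.142.0/23 (H4) depth=23
  del 214.129.142.0/23 (clear depth 23)
  + 152.8.33.0/26 (H2) depth=26
  + 0.0.0.0/0 (H0) depth=0
  + 214.128.0.0/15 (H1) depth=15
  Q 214.128.54.176: descend 110101101000000 ; hops seen [H0,H1] ; pick H1
  + 214.0.0.0/8 (H3) depth=8
  del 0.0.0.0/0 (clear depth 0)
  del 214.0.0.0/8 (clear depth 8)
  + 152.8.33.16/29 (H4) depth=29
  Q 169.252.243.123: descend 10 ; hops seen [∅] ; pick no-route
  + 152.0.0.0/6 (H4) depth=6
  + 0.0.0.0/0 (H1) depth=0
  + 214.129.143.220/32 (H1) depth=32
  del 214.128.0.0/15 (clear depth 15)
  Q 152.8.33.16: descend 10011000000010000010000100010 ; hops seen [H1,H4,H2,H4] ; pick H4
  Q 152.8.33.18: descend 10011000000010000010000100010 ; hops seen [H1,H4,H2,H4] ; pick H4
  del 152.8.33.16/29 (clear depth 29)
  + 214.128.0.0/13 (H2) depth=13
  Q 214.128.0.1: descend 110101101000000 ; hops seen [H1,H2] ; pick H2
  Q 214.129.143.220: descend 11010110100000011000111111011100 ; hops seen [H1,H2,H1] ; pick H1
  + 214.0.0.0/8 (H4) depth=8
  Q 253.198.220.252: descend 11 ; hops seen [H1] ; pick H1

== LOOKUPS ==
["H1","no-route","H4","H4","H2","H1","H1"]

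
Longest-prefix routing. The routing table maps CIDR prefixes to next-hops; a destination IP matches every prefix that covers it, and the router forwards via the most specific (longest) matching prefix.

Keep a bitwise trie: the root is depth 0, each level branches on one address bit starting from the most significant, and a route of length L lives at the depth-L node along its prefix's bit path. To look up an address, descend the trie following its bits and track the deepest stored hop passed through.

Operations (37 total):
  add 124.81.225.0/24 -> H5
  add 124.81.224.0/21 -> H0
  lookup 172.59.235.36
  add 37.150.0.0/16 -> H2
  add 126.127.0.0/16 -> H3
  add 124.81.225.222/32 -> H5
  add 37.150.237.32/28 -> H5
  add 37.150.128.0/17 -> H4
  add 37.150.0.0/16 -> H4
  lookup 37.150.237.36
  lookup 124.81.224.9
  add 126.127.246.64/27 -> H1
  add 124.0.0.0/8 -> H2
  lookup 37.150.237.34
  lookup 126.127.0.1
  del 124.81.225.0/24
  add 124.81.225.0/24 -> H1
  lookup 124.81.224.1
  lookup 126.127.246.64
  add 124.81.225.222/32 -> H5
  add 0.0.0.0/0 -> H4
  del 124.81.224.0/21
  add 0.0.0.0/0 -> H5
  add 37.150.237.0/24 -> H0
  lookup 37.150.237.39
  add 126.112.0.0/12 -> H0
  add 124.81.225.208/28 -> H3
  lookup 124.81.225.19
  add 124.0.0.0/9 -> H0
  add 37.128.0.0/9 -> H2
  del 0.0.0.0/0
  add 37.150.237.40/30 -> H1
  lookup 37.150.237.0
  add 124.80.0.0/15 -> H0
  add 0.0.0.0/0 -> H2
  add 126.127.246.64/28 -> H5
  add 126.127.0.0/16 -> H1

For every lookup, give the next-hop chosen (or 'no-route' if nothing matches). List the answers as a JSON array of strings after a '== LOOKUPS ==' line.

Apply in order:
  add 124.81.225.0/24 -> H5 at depth 24
  add 124.81.224.0/21 -> H0 at depth 21
  Q 172.59.235.36: descend ε ; hops seen [∅] ; pick no-route
  add 37.150.0.0/16 -> H2 at depth 16
  add 126.127.0.0/16 -> H3 at depth 16
  add 124.81.225.222/32 -> H5 at depth 32
  add 37.150.237.32/28 -> H5 at depth 28
  add 37.150.128.0/17 -> H4 at depth 17
  add 37.150.0.0/16 -> H4 at depth 16
  Q 37.150.237.36: descend 0010010110010110111011010010 ; hops seen [H4,H4,H5] ; pick H5
  Q 124.81.224.9: descend 01111100010100011110000 ; hops seen [H0] ; pick H0
  add 126.127.246.64/27 -> H1 at depth 27
  add 124.0.0.0/8 -> H2 at depth 8
  Q 37.150.237.34: descend 0010010110010110111011010010 ; hops seen [H4,H4,H5] ; pick H5
  Q 126.127.0.1: descend 0111111001111111 ; hops seen [H3] ; pick H3
  del 124.81.225.0/24 (clear depth 24)
  add 124.81.225.0/24 -> H1 at depth 24
  Q 124.81.224.1: descend 01111100010100011110000 ; hops seen [H2,H0] ; pick H0
  Q 126.127.246.64: descend 011111100111111111110110010 ; hops seen [H3,H1] ; pick H1
  add 124.81.225.222/32 -> H5 at depth 32
  add 0.0.0.0/0 -> H4 at depth 0
  del 124.81.224.0/21 (clear depth 21)
  add 0.0.0.0/0 -> H5 at depth 0
  add 37.150.237.0/24 -> H0 at depth 24
  Q 37.150.237.39: descend 0010010110010110111011010010 ; hops seen [H5,H4,H4,H0,H5] ; pick H5
  add 126.112.0.0/12 -> H0 at depth 12
  add 124.81.225.208/28 -> H3 at depth 28
  Q 124.81.225.19: descend 011111000101000111100001 ; hops seen [H5,H2,H1] ; pick H1
  add 124.0.0.0/9 -> H0 at depth 9
  add 37.128.0.0/9 -> H2 at depth 9
  del 0.0.0.0/0 (clear depth 0)
  add 37.150.237.40/30 -> H1 at depth 30
  Q 37.150.237.0: descend 00100101100101101110110100 ; hops seen [H2,H4,H4,H0] ; pick H0
  add 124.80.0.0/15 -> H0 at depth 15
  add 0.0.0.0/0 -> H2 at depth 0
  add 126.127.246.64/28 -> H5 at depth 28
  add 126.127.0.0/16 -> H1 at depth 16

== LOOKUPS ==
["no-route","H5","H0","H5","H3","H0","H1","H5","H1","H0"]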